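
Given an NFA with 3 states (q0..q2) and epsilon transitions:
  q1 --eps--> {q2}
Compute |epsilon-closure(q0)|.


Starting from q0
Initialize closure = {q0}
q0 has no outgoing epsilon transitions -> nothing to add
Final closure: {q0}
Size = 1

1


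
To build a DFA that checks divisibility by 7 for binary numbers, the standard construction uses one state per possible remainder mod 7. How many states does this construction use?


Divisibility by 7 is tracked via the remainder mod 7: 0, 1, ..., 6
The construction assigns one state to each remainder
Number of remainders = 7

7


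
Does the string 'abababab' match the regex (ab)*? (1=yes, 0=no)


Pattern: (ab)*
String: 'abababab'
Pattern requires: zero or more repetitions of 'ab'
Pairs: ['ab', 'ab', 'ab', 'ab']
All pairs are 'ab'? Yes
Result: 1

1


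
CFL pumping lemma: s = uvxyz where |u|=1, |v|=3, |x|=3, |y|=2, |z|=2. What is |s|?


|s| = |u| + |v| + |x| + |y| + |z|
= 1 + 3 + 3 + 2 + 2
= 4 + 3 + 4
= 7 + 4
= 11

11


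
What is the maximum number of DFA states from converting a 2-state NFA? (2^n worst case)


NFA has 2 states
Subset construction: each DFA state = subset of NFA states
Maximum subsets = 2^2
2^2 = 4

4


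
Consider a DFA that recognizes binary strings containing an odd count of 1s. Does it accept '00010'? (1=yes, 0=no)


DFA has 2 states: q_even (start, accept=no) and q_odd
Processing string '00010' character by character:
  Position 0: read '0', 1-count=0 -> q_even (no change)
  Position 1: read '0', 1-count=0 -> q_even (no change)
  Position 2: read '0', 1-count=0 -> q_even (no change)
  Position 3: read '1', 1-count=1 -> q_odd
  Position 4: read '0', 1-count=1 -> q_odd (no change)
Final state: q_odd, total 1s = 1 (odd); the DFA requires an odd count -> accept

1


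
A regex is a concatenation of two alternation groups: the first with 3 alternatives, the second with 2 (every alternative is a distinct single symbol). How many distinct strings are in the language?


First group: 3 alternatives
Second group: 2 alternatives
Concatenation: each choice from group 1 pairs with each from group 2
Total = 3 x 2 = 6

6


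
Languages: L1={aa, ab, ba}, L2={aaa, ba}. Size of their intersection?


L1 = {aa, ab, ba}
L2 = {aaa, ba}
Checking each string in L1 against L2:
  'aa': in L2? No
  'ab': in L2? No
  'ba': in L2? Yes
Intersection = {ba}
|L1 ∩ L2| = 1

1


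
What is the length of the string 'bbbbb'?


String: 'bbbbb'
Counting characters:
  'b' appears 5 time(s)
Total length = 0 + 5 = 5

5


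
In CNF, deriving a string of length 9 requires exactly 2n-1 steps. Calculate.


Chomsky Normal Form derivation:
String length n = 9
Each step either:
  - Splits a nonterminal into two (n-1 such steps)
  - Converts a nonterminal to terminal (n such steps)
Total = (n-1) + n = 2n - 1
= 2(9) - 1
= 18 - 1
= 17

17


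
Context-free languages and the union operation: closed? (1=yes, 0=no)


CFL closure properties:
  Closed under: union, concatenation, Kleene star
  NOT closed under: intersection, complement
Operation 'union' is in closed list -> Yes (closed)

1


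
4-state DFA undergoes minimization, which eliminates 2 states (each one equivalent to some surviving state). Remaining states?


Original DFA: 4 states
Redundant states removed: 2
Minimized states = original - removed
= 4 - 2
= 2

2


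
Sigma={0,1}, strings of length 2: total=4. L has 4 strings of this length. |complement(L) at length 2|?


Alphabet: {0,1}
String length: 2
Total strings of length 2 = 2^2 = 4
Strings in L = 4
Complement = total - |L|
= 4 - 4
= 0

0


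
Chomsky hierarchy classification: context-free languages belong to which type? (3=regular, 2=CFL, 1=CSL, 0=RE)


Chomsky hierarchy levels:
  Type 3: Regular (DFA/NFA/regex)
  Type 2: Context-free (PDA)
  Type 1: Context-sensitive
  Type 0: Recursively enumerable (TM)
'context-free' corresponds to Type 2

2


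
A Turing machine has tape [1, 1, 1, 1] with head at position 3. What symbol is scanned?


Tape: [1, 1, 1, 1]
Positions: 0 1 2 3
Values:    1 1 1 1
Head at position 3
tape[3] = 1

1


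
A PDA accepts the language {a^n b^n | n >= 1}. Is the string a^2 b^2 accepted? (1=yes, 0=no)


Language requires equal numbers of a's and b's
PDA pushes for each 'a', pops for each 'b'
Number of a's = 2
Number of b's = 2
2 == 2 -> Accept

1


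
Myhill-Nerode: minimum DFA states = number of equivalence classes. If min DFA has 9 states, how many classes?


Myhill-Nerode theorem:
Number of equivalence classes = number of states in minimal DFA
Minimal DFA states = 9
Therefore equivalence classes = 9

9


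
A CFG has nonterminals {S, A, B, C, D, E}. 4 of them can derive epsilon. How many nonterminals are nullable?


Nonterminals: {S, A, B, C, D, E}
A nonterminal is nullable if it can derive epsilon
Counting nullable nonterminals: 4
Total nullable = 4

4


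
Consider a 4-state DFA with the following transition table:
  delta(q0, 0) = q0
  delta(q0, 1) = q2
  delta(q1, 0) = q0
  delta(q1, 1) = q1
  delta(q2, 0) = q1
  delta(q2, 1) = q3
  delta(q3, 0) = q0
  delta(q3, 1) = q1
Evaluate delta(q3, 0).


Looking up transition function:
delta(q3, 0) in the table
Row: q3, Column: 0
Result: q0

q0


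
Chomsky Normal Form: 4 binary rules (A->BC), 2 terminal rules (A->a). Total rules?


CNF allows two rule forms:
  A -> BC (binary): 4 rules
  A -> a (terminal): 2 rules
Total = 4 + 2 = 6

6


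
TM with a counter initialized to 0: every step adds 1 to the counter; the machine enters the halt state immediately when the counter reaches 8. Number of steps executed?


Counter starts at 0. Counting sequence:
  Step 1: counter = 1
  Step 2: counter = 2
  Step 3: counter = 3
  Step 4: counter = 4
  Step 5: counter = 5
  Step 6: counter = 6
  Step 7: counter = 7
  Step 8: counter = 8
Counter reached 8 -> halt
Total steps = 8

8


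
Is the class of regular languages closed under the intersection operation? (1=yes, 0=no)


Regular languages are closed under:
- Union (DFA product construction)
- Intersection (DFA product construction)
- Complement (swap accept/reject states)
- Concatenation (NFA construction)
- Kleene star (NFA construction)
intersection is in this list
Therefore: closed

1


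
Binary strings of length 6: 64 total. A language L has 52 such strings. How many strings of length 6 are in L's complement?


Alphabet: {0,1}
String length: 6
Total strings of length 6 = 2^6 = 64
Strings in L = 52
Complement = total - |L|
= 64 - 52
= 12

12


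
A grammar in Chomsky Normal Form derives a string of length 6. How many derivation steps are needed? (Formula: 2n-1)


Chomsky Normal Form derivation:
String length n = 6
Each step either:
  - Splits a nonterminal into two (n-1 such steps)
  - Converts a nonterminal to terminal (n such steps)
Total = (n-1) + n = 2n - 1
= 2(6) - 1
= 12 - 1
= 11

11


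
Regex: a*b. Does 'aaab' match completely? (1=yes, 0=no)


Pattern: a*b
String: 'aaab'
Pattern requires: zero or more 'a's followed by exactly one 'b'
Found 3 leading 'a's
Remaining: 'b'
Remaining is exactly 'b' -> match
Result: 1

1


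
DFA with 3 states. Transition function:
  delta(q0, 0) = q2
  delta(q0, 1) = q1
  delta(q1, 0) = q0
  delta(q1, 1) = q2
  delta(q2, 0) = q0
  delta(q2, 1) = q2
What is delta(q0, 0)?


Looking up transition function:
delta(q0, 0) in the table
Row: q0, Column: 0
Result: q2

q2


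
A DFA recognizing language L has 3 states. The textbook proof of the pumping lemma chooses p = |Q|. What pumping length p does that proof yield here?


Pumping lemma for regular languages (standard proof):
Take p = |Q|, the number of DFA states.
Any string of length >= |Q| passes through |Q|+1 states while reading its first |Q| symbols,
so by pigeonhole some state repeats, giving the loop that can be pumped.
Here |Q| = 3
Therefore the proof uses p = 3

3


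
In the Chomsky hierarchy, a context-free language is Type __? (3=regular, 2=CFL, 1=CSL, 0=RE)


Chomsky hierarchy levels:
  Type 3: Regular (DFA/NFA/regex)
  Type 2: Context-free (PDA)
  Type 1: Context-sensitive
  Type 0: Recursively enumerable (TM)
'context-free' corresponds to Type 2

2


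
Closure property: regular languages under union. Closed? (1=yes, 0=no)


Regular languages are closed under:
- Union (DFA product construction)
- Intersection (DFA product construction)
- Complement (swap accept/reject states)
- Concatenation (NFA construction)
- Kleene star (NFA construction)
union is in this list
Therefore: closed

1


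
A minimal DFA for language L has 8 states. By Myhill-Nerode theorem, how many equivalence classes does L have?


Myhill-Nerode theorem:
Number of equivalence classes = number of states in minimal DFA
Minimal DFA states = 8
Therefore equivalence classes = 8

8


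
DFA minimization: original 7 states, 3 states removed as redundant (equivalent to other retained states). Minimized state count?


Original DFA: 7 states
Redundant states removed: 3
Minimized states = original - removed
= 7 - 3
= 4

4


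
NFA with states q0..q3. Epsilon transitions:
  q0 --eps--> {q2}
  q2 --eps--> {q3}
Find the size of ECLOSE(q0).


Starting from q0
Initialize closure = {q0}
Follow epsilon from q0 -> add q2
Follow epsilon from q2 -> add q3
Final closure: {q0, q2, q3}
Size = 3

3


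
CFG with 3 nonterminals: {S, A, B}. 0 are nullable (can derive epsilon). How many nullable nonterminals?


Nonterminals: {S, A, B}
A nonterminal is nullable if it can derive epsilon
Counting nullable nonterminals: 0
Total nullable = 0

0


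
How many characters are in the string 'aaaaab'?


String: 'aaaaab'
Counting characters:
  'a' appears 5 time(s)
  'b' appears 1 time(s)
Total length = 5 + 1 = 6

6


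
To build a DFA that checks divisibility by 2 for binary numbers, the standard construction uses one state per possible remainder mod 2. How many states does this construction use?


Divisibility by 2 is tracked via the remainder mod 2: 0, 1, ..., 1
The construction assigns one state to each remainder
Number of remainders = 2

2


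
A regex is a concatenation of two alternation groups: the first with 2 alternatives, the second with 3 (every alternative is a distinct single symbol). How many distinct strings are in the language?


First group: 2 alternatives
Second group: 3 alternatives
Concatenation: each choice from group 1 pairs with each from group 2
Total = 2 x 3 = 6

6


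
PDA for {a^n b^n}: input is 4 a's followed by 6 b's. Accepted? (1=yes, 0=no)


Language requires equal numbers of a's and b's
PDA pushes for each 'a', pops for each 'b'
Number of a's = 4
Number of b's = 6
4 != 6 -> Reject

0


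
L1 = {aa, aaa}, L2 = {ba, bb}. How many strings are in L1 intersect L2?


L1 = {aa, aaa}
L2 = {ba, bb}
Checking each string in L1 against L2:
  'aa': in L2? No
  'aaa': in L2? No
Intersection = {}
|L1 ∩ L2| = 0

0


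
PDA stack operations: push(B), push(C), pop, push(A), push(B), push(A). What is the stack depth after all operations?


Tracing stack operations:
  push(B) -> stack = [B], depth=1
  push(C) -> stack = [B,C], depth=2
  pop -> removed C, stack = [B], depth=1
  push(A) -> stack = [B,A], depth=2
  push(B) -> stack = [B,A,B], depth=3
  push(A) -> stack = [B,A,B,A], depth=4
Final depth = 4

4


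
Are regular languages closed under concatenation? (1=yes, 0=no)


Regular languages are closed under all standard operations:
- Union: Yes (product construction)
- Intersection: Yes (product construction)
- Complement: Yes (swap accept/reject)
- Concatenation: Yes (NFA construction)
Operation: concatenation -> Closed

1


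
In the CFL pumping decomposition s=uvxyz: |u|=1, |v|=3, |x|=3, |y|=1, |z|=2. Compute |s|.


|s| = |u| + |v| + |x| + |y| + |z|
= 1 + 3 + 3 + 1 + 2
= 4 + 3 + 3
= 7 + 3
= 10

10


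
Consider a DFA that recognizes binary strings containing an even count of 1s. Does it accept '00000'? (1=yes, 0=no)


DFA has 2 states: q_even (start, accept=yes) and q_odd
Processing string '00000' character by character:
  Position 0: read '0', 1-count=0 -> q_even (no change)
  Position 1: read '0', 1-count=0 -> q_even (no change)
  Position 2: read '0', 1-count=0 -> q_even (no change)
  Position 3: read '0', 1-count=0 -> q_even (no change)
  Position 4: read '0', 1-count=0 -> q_even (no change)
Final state: q_even, total 1s = 0 (even); the DFA requires an even count -> accept

1


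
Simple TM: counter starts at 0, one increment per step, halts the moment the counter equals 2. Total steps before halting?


Counter starts at 0. Counting sequence:
  Step 1: counter = 1
  Step 2: counter = 2
Counter reached 2 -> halt
Total steps = 2

2


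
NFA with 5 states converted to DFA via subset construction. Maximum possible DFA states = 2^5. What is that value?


NFA has 5 states
Subset construction: each DFA state = subset of NFA states
Maximum subsets = 2^5
2^5 = 32

32


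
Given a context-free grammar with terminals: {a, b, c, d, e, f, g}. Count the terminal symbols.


Terminal symbols: a, b, c, d, e, f, g
Counting each: a (#1), b (#2), c (#3), d (#4), e (#5), f (#6), g (#7)
Total = 7

7


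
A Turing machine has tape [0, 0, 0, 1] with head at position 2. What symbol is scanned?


Tape: [0, 0, 0, 1]
Positions: 0 1 2 3
Values:    0 0 0 1
Head at position 2
tape[2] = 0

0


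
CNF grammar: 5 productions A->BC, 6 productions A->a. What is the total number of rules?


CNF allows two rule forms:
  A -> BC (binary): 5 rules
  A -> a (terminal): 6 rules
Total = 5 + 6 = 11

11


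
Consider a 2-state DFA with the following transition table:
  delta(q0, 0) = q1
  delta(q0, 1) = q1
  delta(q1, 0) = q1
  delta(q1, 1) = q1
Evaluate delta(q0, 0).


Looking up transition function:
delta(q0, 0) in the table
Row: q0, Column: 0
Result: q1

q1


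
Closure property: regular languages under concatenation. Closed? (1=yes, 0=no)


Regular languages are closed under:
- Union (DFA product construction)
- Intersection (DFA product construction)
- Complement (swap accept/reject states)
- Concatenation (NFA construction)
- Kleene star (NFA construction)
concatenation is in this list
Therefore: closed

1


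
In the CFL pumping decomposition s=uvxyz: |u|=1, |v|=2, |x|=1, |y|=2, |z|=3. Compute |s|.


|s| = |u| + |v| + |x| + |y| + |z|
= 1 + 2 + 1 + 2 + 3
= 3 + 1 + 5
= 4 + 5
= 9

9


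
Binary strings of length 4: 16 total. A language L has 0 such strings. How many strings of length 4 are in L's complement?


Alphabet: {0,1}
String length: 4
Total strings of length 4 = 2^4 = 16
Strings in L = 0
Complement = total - |L|
= 16 - 0
= 16

16


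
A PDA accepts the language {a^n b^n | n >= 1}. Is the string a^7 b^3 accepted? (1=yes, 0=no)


Language requires equal numbers of a's and b's
PDA pushes for each 'a', pops for each 'b'
Number of a's = 7
Number of b's = 3
7 != 3 -> Reject

0


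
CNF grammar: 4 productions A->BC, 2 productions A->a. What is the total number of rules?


CNF allows two rule forms:
  A -> BC (binary): 4 rules
  A -> a (terminal): 2 rules
Total = 4 + 2 = 6

6


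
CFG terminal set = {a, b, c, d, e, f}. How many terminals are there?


Terminal symbols: a, b, c, d, e, f
Counting each: a (#1), b (#2), c (#3), d (#4), e (#5), f (#6)
Total = 6

6


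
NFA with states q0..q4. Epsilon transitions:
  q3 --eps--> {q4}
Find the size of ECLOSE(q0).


Starting from q0
Initialize closure = {q0}
q0 has no outgoing epsilon transitions -> nothing to add
Final closure: {q0}
Size = 1

1


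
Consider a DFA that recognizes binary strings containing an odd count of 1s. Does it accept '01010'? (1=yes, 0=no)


DFA has 2 states: q_even (start, accept=no) and q_odd
Processing string '01010' character by character:
  Position 0: read '0', 1-count=0 -> q_even (no change)
  Position 1: read '1', 1-count=1 -> q_odd
  Position 2: read '0', 1-count=1 -> q_odd (no change)
  Position 3: read '1', 1-count=2 -> q_even
  Position 4: read '0', 1-count=2 -> q_even (no change)
Final state: q_even, total 1s = 2 (even); the DFA requires an odd count -> reject

0


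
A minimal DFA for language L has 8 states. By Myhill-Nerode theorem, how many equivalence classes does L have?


Myhill-Nerode theorem:
Number of equivalence classes = number of states in minimal DFA
Minimal DFA states = 8
Therefore equivalence classes = 8

8


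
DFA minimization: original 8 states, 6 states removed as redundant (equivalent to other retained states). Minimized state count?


Original DFA: 8 states
Redundant states removed: 6
Minimized states = original - removed
= 8 - 6
= 2

2


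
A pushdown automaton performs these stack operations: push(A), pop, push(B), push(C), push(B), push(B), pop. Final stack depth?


Tracing stack operations:
  push(A) -> stack = [A], depth=1
  pop -> removed A, stack = [], depth=0
  push(B) -> stack = [B], depth=1
  push(C) -> stack = [B,C], depth=2
  push(B) -> stack = [B,C,B], depth=3
  push(B) -> stack = [B,C,B,B], depth=4
  pop -> removed B, stack = [B,C,B], depth=3
Final depth = 3

3


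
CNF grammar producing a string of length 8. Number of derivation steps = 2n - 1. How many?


Chomsky Normal Form derivation:
String length n = 8
Each step either:
  - Splits a nonterminal into two (n-1 such steps)
  - Converts a nonterminal to terminal (n such steps)
Total = (n-1) + n = 2n - 1
= 2(8) - 1
= 16 - 1
= 15

15


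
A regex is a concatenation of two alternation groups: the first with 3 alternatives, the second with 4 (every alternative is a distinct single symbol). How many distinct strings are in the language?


First group: 3 alternatives
Second group: 4 alternatives
Concatenation: each choice from group 1 pairs with each from group 2
Total = 3 x 4 = 12

12


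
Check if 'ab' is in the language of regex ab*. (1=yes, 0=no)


Pattern: ab*
String: 'ab'
Pattern requires: exactly one 'a' followed by zero or more 'b's
First char is 'a' -> OK
Rest 'b': all b's? Yes
Result: 1

1


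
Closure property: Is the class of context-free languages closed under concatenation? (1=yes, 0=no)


CFL closure properties:
  Closed under: union, concatenation, Kleene star
  NOT closed under: intersection, complement
Operation 'concatenation' is in closed list -> Yes (closed)

1


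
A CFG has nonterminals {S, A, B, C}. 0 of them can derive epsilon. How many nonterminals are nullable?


Nonterminals: {S, A, B, C}
A nonterminal is nullable if it can derive epsilon
Counting nullable nonterminals: 0
Total nullable = 0

0


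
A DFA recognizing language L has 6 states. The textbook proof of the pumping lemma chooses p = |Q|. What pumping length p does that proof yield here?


Pumping lemma for regular languages (standard proof):
Take p = |Q|, the number of DFA states.
Any string of length >= |Q| passes through |Q|+1 states while reading its first |Q| symbols,
so by pigeonhole some state repeats, giving the loop that can be pumped.
Here |Q| = 6
Therefore the proof uses p = 6

6


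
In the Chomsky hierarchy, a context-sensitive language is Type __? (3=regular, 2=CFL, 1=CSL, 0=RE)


Chomsky hierarchy levels:
  Type 3: Regular (DFA/NFA/regex)
  Type 2: Context-free (PDA)
  Type 1: Context-sensitive
  Type 0: Recursively enumerable (TM)
'context-sensitive' corresponds to Type 1

1


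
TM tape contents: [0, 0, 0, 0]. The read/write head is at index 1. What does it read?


Tape: [0, 0, 0, 0]
Positions: 0 1 2 3
Values:    0 0 0 0
Head at position 1
tape[1] = 0

0


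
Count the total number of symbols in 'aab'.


String: 'aab'
Counting characters:
  'a' appears 2 time(s)
  'b' appears 1 time(s)
Total length = 2 + 1 = 3

3


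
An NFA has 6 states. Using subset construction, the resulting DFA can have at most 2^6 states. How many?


NFA has 6 states
Subset construction: each DFA state = subset of NFA states
Maximum subsets = 2^6
2^6 = 64

64


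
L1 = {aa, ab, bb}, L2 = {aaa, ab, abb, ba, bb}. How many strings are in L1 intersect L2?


L1 = {aa, ab, bb}
L2 = {aaa, ab, abb, ba, bb}
Checking each string in L1 against L2:
  'aa': in L2? No
  'ab': in L2? Yes
  'bb': in L2? Yes
Intersection = {ab, bb}
|L1 ∩ L2| = 2

2


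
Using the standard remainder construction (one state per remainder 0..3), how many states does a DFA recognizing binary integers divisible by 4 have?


Divisibility by 4 is tracked via the remainder mod 4: 0, 1, ..., 3
The construction assigns one state to each remainder
Number of remainders = 4

4


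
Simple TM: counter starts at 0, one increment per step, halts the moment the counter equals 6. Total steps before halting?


Counter starts at 0. Counting sequence:
  Step 1: counter = 1
  Step 2: counter = 2
  Step 3: counter = 3
  Step 4: counter = 4
  Step 5: counter = 5
  Step 6: counter = 6
Counter reached 6 -> halt
Total steps = 6

6


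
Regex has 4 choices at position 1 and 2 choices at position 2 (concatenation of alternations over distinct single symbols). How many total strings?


First group: 4 alternatives
Second group: 2 alternatives
Concatenation: each choice from group 1 pairs with each from group 2
Total = 4 x 2 = 8

8


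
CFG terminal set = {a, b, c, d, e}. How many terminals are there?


Terminal symbols: a, b, c, d, e
Counting each: a (#1), b (#2), c (#3), d (#4), e (#5)
Total = 5

5


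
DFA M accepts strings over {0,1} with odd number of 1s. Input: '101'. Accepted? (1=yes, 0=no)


DFA has 2 states: q_even (start, accept=no) and q_odd
Processing string '101' character by character:
  Position 0: read '1', 1-count=1 -> q_odd
  Position 1: read '0', 1-count=1 -> q_odd (no change)
  Position 2: read '1', 1-count=2 -> q_even
Final state: q_even, total 1s = 2 (even); the DFA requires an odd count -> reject

0


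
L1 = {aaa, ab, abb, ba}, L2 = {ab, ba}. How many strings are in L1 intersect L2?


L1 = {aaa, ab, abb, ba}
L2 = {ab, ba}
Checking each string in L1 against L2:
  'aaa': in L2? No
  'ab': in L2? Yes
  'abb': in L2? No
  'ba': in L2? Yes
Intersection = {ab, ba}
|L1 ∩ L2| = 2

2


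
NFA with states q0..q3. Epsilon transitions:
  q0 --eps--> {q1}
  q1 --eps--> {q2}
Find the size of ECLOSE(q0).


Starting from q0
Initialize closure = {q0}
Follow epsilon from q0 -> add q1
Follow epsilon from q1 -> add q2
Final closure: {q0, q1, q2}
Size = 3

3


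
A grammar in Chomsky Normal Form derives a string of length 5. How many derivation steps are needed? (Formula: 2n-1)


Chomsky Normal Form derivation:
String length n = 5
Each step either:
  - Splits a nonterminal into two (n-1 such steps)
  - Converts a nonterminal to terminal (n such steps)
Total = (n-1) + n = 2n - 1
= 2(5) - 1
= 10 - 1
= 9

9


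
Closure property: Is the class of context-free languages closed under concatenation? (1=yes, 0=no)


CFL closure properties:
  Closed under: union, concatenation, Kleene star
  NOT closed under: intersection, complement
Operation 'concatenation' is in closed list -> Yes (closed)

1


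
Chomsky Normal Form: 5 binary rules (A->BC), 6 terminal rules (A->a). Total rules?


CNF allows two rule forms:
  A -> BC (binary): 5 rules
  A -> a (terminal): 6 rules
Total = 5 + 6 = 11

11


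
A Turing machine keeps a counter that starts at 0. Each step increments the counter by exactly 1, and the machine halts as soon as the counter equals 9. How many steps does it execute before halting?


Counter starts at 0. Counting sequence:
  Step 1: counter = 1
  Step 2: counter = 2
  Step 3: counter = 3
  Step 4: counter = 4
  Step 5: counter = 5
  Step 6: counter = 6
  ...
  Step 9: counter = 9
Counter reached 9 -> halt
Total steps = 9

9


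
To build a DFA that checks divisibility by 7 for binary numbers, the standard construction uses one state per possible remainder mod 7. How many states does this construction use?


Divisibility by 7 is tracked via the remainder mod 7: 0, 1, ..., 6
The construction assigns one state to each remainder
Number of remainders = 7

7


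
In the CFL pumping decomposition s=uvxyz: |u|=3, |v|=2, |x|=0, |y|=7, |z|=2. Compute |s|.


|s| = |u| + |v| + |x| + |y| + |z|
= 3 + 2 + 0 + 7 + 2
= 5 + 0 + 9
= 5 + 9
= 14

14


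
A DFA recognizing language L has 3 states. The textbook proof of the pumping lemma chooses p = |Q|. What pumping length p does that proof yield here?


Pumping lemma for regular languages (standard proof):
Take p = |Q|, the number of DFA states.
Any string of length >= |Q| passes through |Q|+1 states while reading its first |Q| symbols,
so by pigeonhole some state repeats, giving the loop that can be pumped.
Here |Q| = 3
Therefore the proof uses p = 3

3


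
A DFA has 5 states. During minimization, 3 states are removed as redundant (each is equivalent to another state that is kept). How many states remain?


Original DFA: 5 states
Redundant states removed: 3
Minimized states = original - removed
= 5 - 3
= 2

2


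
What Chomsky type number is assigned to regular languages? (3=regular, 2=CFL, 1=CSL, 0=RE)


Chomsky hierarchy levels:
  Type 3: Regular (DFA/NFA/regex)
  Type 2: Context-free (PDA)
  Type 1: Context-sensitive
  Type 0: Recursively enumerable (TM)
'regular' corresponds to Type 3

3


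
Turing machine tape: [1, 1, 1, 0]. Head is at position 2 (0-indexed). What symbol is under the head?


Tape: [1, 1, 1, 0]
Positions: 0 1 2 3
Values:    1 1 1 0
Head at position 2
tape[2] = 1

1


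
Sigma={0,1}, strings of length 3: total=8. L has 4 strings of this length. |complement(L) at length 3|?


Alphabet: {0,1}
String length: 3
Total strings of length 3 = 2^3 = 8
Strings in L = 4
Complement = total - |L|
= 8 - 4
= 4

4


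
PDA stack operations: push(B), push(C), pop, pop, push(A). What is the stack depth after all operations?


Tracing stack operations:
  push(B) -> stack = [B], depth=1
  push(C) -> stack = [B,C], depth=2
  pop -> removed C, stack = [B], depth=1
  pop -> removed B, stack = [], depth=0
  push(A) -> stack = [A], depth=1
Final depth = 1

1


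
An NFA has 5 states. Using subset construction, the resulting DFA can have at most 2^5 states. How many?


NFA has 5 states
Subset construction: each DFA state = subset of NFA states
Maximum subsets = 2^5
2^5 = 32

32


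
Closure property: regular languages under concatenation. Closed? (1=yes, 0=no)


Regular languages are closed under:
- Union (DFA product construction)
- Intersection (DFA product construction)
- Complement (swap accept/reject states)
- Concatenation (NFA construction)
- Kleene star (NFA construction)
concatenation is in this list
Therefore: closed

1


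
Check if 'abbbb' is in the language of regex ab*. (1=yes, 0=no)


Pattern: ab*
String: 'abbbb'
Pattern requires: exactly one 'a' followed by zero or more 'b's
First char is 'a' -> OK
Rest 'bbbb': all b's? Yes
Result: 1

1


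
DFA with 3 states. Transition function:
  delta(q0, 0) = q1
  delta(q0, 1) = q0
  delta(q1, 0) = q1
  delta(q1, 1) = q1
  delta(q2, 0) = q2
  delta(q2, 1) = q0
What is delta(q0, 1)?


Looking up transition function:
delta(q0, 1) in the table
Row: q0, Column: 1
Result: q0

q0


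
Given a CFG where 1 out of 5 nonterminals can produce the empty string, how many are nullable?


Nonterminals: {S, A, B, C, D}
A nonterminal is nullable if it can derive epsilon
Counting nullable nonterminals: 1
Total nullable = 1

1


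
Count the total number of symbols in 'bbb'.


String: 'bbb'
Counting characters:
  'b' appears 3 time(s)
Total length = 0 + 3 = 3

3


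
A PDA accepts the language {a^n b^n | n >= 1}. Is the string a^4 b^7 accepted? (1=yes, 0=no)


Language requires equal numbers of a's and b's
PDA pushes for each 'a', pops for each 'b'
Number of a's = 4
Number of b's = 7
4 != 7 -> Reject

0


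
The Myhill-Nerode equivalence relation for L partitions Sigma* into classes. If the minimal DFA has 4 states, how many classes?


Myhill-Nerode theorem:
Number of equivalence classes = number of states in minimal DFA
Minimal DFA states = 4
Therefore equivalence classes = 4

4


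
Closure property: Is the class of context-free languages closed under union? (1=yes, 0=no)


CFL closure properties:
  Closed under: union, concatenation, Kleene star
  NOT closed under: intersection, complement
Operation 'union' is in closed list -> Yes (closed)

1


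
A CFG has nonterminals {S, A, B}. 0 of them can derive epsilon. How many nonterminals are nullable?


Nonterminals: {S, A, B}
A nonterminal is nullable if it can derive epsilon
Counting nullable nonterminals: 0
Total nullable = 0

0


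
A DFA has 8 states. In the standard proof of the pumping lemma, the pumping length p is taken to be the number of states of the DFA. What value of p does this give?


Pumping lemma for regular languages (standard proof):
Take p = |Q|, the number of DFA states.
Any string of length >= |Q| passes through |Q|+1 states while reading its first |Q| symbols,
so by pigeonhole some state repeats, giving the loop that can be pumped.
Here |Q| = 8
Therefore the proof uses p = 8

8


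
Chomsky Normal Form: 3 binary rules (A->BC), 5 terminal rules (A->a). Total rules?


CNF allows two rule forms:
  A -> BC (binary): 3 rules
  A -> a (terminal): 5 rules
Total = 3 + 5 = 8

8


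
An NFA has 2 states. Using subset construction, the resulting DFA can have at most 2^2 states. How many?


NFA has 2 states
Subset construction: each DFA state = subset of NFA states
Maximum subsets = 2^2
2^2 = 4

4


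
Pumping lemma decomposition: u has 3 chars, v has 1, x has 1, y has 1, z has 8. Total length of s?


|s| = |u| + |v| + |x| + |y| + |z|
= 3 + 1 + 1 + 1 + 8
= 4 + 1 + 9
= 5 + 9
= 14

14


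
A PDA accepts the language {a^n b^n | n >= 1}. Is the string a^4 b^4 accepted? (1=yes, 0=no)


Language requires equal numbers of a's and b's
PDA pushes for each 'a', pops for each 'b'
Number of a's = 4
Number of b's = 4
4 == 4 -> Accept

1


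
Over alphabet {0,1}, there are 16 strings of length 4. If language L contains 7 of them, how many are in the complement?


Alphabet: {0,1}
String length: 4
Total strings of length 4 = 2^4 = 16
Strings in L = 7
Complement = total - |L|
= 16 - 7
= 9

9


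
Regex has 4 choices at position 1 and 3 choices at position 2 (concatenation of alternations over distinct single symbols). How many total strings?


First group: 4 alternatives
Second group: 3 alternatives
Concatenation: each choice from group 1 pairs with each from group 2
Total = 4 x 3 = 12

12


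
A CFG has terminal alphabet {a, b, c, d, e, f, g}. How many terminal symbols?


Terminal symbols: a, b, c, d, e, f, g
Counting each: a (#1), b (#2), c (#3), d (#4), e (#5), f (#6), g (#7)
Total = 7

7


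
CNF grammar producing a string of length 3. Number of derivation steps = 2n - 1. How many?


Chomsky Normal Form derivation:
String length n = 3
Each step either:
  - Splits a nonterminal into two (n-1 such steps)
  - Converts a nonterminal to terminal (n such steps)
Total = (n-1) + n = 2n - 1
= 2(3) - 1
= 6 - 1
= 5

5


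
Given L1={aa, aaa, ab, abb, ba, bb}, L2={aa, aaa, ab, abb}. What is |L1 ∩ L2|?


L1 = {aa, aaa, ab, abb, ba, bb}
L2 = {aa, aaa, ab, abb}
Checking each string in L1 against L2:
  'aa': in L2? Yes
  'aaa': in L2? Yes
  'ab': in L2? Yes
  'abb': in L2? Yes
  'ba': in L2? No
  'bb': in L2? No
Intersection = {aa, aaa, ab, abb}
|L1 ∩ L2| = 4

4


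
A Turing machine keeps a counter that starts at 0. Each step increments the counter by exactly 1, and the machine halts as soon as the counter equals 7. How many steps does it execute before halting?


Counter starts at 0. Counting sequence:
  Step 1: counter = 1
  Step 2: counter = 2
  Step 3: counter = 3
  Step 4: counter = 4
  Step 5: counter = 5
  Step 6: counter = 6
  Step 7: counter = 7
Counter reached 7 -> halt
Total steps = 7

7


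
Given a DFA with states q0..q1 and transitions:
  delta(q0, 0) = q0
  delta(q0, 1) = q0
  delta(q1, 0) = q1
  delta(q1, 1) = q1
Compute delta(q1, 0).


Looking up transition function:
delta(q1, 0) in the table
Row: q1, Column: 0
Result: q1

q1


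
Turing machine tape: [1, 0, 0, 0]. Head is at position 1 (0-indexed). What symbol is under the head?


Tape: [1, 0, 0, 0]
Positions: 0 1 2 3
Values:    1 0 0 0
Head at position 1
tape[1] = 0

0


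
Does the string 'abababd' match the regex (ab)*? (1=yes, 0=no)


Pattern: (ab)*
String: 'abababd'
Pattern requires: zero or more repetitions of 'ab'
Length 7 is odd -> cannot be (ab)* -> no match
Result: 0

0


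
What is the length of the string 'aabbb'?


String: 'aabbb'
Counting characters:
  'a' appears 2 time(s)
  'b' appears 3 time(s)
Total length = 2 + 3 = 5

5


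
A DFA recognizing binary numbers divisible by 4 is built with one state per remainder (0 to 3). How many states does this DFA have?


Divisibility by 4 is tracked via the remainder mod 4: 0, 1, ..., 3
The construction assigns one state to each remainder
Number of remainders = 4

4


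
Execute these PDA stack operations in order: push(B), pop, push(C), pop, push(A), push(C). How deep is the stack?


Tracing stack operations:
  push(B) -> stack = [B], depth=1
  pop -> removed B, stack = [], depth=0
  push(C) -> stack = [C], depth=1
  pop -> removed C, stack = [], depth=0
  push(A) -> stack = [A], depth=1
  push(C) -> stack = [A,C], depth=2
Final depth = 2

2


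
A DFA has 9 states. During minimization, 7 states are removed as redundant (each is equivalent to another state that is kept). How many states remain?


Original DFA: 9 states
Redundant states removed: 7
Minimized states = original - removed
= 9 - 7
= 2

2


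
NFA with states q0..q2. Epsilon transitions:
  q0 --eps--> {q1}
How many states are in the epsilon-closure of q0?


Starting from q0
Initialize closure = {q0}
Follow epsilon from q0 -> add q1
Final closure: {q0, q1}
Size = 2

2


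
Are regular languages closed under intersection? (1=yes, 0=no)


Regular languages are closed under:
- Union (DFA product construction)
- Intersection (DFA product construction)
- Complement (swap accept/reject states)
- Concatenation (NFA construction)
- Kleene star (NFA construction)
intersection is in this list
Therefore: closed

1


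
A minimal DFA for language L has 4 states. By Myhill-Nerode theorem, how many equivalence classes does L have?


Myhill-Nerode theorem:
Number of equivalence classes = number of states in minimal DFA
Minimal DFA states = 4
Therefore equivalence classes = 4

4


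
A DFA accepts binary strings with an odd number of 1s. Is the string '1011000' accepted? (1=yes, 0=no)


DFA has 2 states: q_even (start, accept=no) and q_odd
Processing string '1011000' character by character:
  Position 0: read '1', 1-count=1 -> q_odd
  Position 1: read '0', 1-count=1 -> q_odd (no change)
  Position 2: read '1', 1-count=2 -> q_even
  Position 3: read '1', 1-count=3 -> q_odd
  Position 4: read '0', 1-count=3 -> q_odd (no change)
  Position 5: read '0', 1-count=3 -> q_odd (no change)
  Position 6: read '0', 1-count=3 -> q_odd (no change)
Final state: q_odd, total 1s = 3 (odd); the DFA requires an odd count -> accept

1


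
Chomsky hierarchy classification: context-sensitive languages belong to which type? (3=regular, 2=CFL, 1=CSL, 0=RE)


Chomsky hierarchy levels:
  Type 3: Regular (DFA/NFA/regex)
  Type 2: Context-free (PDA)
  Type 1: Context-sensitive
  Type 0: Recursively enumerable (TM)
'context-sensitive' corresponds to Type 1

1


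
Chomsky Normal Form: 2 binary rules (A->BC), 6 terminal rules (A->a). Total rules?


CNF allows two rule forms:
  A -> BC (binary): 2 rules
  A -> a (terminal): 6 rules
Total = 2 + 6 = 8

8


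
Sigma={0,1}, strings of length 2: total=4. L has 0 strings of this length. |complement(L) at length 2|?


Alphabet: {0,1}
String length: 2
Total strings of length 2 = 2^2 = 4
Strings in L = 0
Complement = total - |L|
= 4 - 0
= 4

4


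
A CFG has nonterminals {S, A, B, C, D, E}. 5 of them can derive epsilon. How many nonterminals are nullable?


Nonterminals: {S, A, B, C, D, E}
A nonterminal is nullable if it can derive epsilon
Counting nullable nonterminals: 5
Total nullable = 5

5


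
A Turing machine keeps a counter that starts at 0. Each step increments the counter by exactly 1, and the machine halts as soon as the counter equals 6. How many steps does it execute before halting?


Counter starts at 0. Counting sequence:
  Step 1: counter = 1
  Step 2: counter = 2
  Step 3: counter = 3
  Step 4: counter = 4
  Step 5: counter = 5
  Step 6: counter = 6
Counter reached 6 -> halt
Total steps = 6

6


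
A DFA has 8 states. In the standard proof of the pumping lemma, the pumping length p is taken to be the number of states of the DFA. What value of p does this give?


Pumping lemma for regular languages (standard proof):
Take p = |Q|, the number of DFA states.
Any string of length >= |Q| passes through |Q|+1 states while reading its first |Q| symbols,
so by pigeonhole some state repeats, giving the loop that can be pumped.
Here |Q| = 8
Therefore the proof uses p = 8

8


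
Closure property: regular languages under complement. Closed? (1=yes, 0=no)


Regular languages are closed under:
- Union (DFA product construction)
- Intersection (DFA product construction)
- Complement (swap accept/reject states)
- Concatenation (NFA construction)
- Kleene star (NFA construction)
complement is in this list
Therefore: closed

1


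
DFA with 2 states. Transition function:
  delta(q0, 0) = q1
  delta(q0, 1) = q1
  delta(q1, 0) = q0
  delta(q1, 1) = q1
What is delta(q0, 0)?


Looking up transition function:
delta(q0, 0) in the table
Row: q0, Column: 0
Result: q1

q1


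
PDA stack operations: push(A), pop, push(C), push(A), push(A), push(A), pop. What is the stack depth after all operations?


Tracing stack operations:
  push(A) -> stack = [A], depth=1
  pop -> removed A, stack = [], depth=0
  push(C) -> stack = [C], depth=1
  push(A) -> stack = [C,A], depth=2
  push(A) -> stack = [C,A,A], depth=3
  push(A) -> stack = [C,A,A,A], depth=4
  pop -> removed A, stack = [C,A,A], depth=3
Final depth = 3

3


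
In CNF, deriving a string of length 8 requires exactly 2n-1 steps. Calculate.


Chomsky Normal Form derivation:
String length n = 8
Each step either:
  - Splits a nonterminal into two (n-1 such steps)
  - Converts a nonterminal to terminal (n such steps)
Total = (n-1) + n = 2n - 1
= 2(8) - 1
= 16 - 1
= 15

15


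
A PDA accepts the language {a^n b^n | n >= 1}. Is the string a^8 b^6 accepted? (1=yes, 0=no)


Language requires equal numbers of a's and b's
PDA pushes for each 'a', pops for each 'b'
Number of a's = 8
Number of b's = 6
8 != 6 -> Reject

0


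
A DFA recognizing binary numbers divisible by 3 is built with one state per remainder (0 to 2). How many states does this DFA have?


Divisibility by 3 is tracked via the remainder mod 3: 0, 1, ..., 2
The construction assigns one state to each remainder
Number of remainders = 3

3


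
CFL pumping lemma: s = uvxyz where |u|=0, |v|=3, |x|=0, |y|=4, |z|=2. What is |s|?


|s| = |u| + |v| + |x| + |y| + |z|
= 0 + 3 + 0 + 4 + 2
= 3 + 0 + 6
= 3 + 6
= 9

9


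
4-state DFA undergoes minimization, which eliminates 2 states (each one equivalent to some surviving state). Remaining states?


Original DFA: 4 states
Redundant states removed: 2
Minimized states = original - removed
= 4 - 2
= 2

2


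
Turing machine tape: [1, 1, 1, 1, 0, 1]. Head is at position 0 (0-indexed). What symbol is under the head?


Tape: [1, 1, 1, 1, 0, 1]
Positions: 0 1 2 3 4 5
Values:    1 1 1 1 0 1
Head at position 0
tape[0] = 1

1


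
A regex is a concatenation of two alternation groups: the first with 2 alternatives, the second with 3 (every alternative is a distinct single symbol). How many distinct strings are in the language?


First group: 2 alternatives
Second group: 3 alternatives
Concatenation: each choice from group 1 pairs with each from group 2
Total = 2 x 3 = 6

6
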